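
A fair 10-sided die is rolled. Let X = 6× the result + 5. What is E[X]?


E[die] = (1+10)/2 = 11/2
E[X] = 6×11/2 + 5 = 38

E[X] = 38


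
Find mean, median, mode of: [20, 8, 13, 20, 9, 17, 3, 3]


Sorted: [3, 3, 8, 9, 13, 17, 20, 20]
Mean = 93/8
Median = 11
Freq: {20: 2, 8: 1, 13: 1, 9: 1, 17: 1, 3: 2}
Mode: [3, 20]

Mean=93/8, Median=11, Mode=[3, 20]


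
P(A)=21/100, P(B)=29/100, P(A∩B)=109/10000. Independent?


P(A)×P(B) = 609/10000
P(A∩B) = 109/10000
Not equal → NOT independent

No, not independent


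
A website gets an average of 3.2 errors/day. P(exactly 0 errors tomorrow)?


Poisson(λ=3.2): P(X=0) = e^(-λ)×λ^k/k!
= e^(-3.2) × 3.2^0 / 0!
≈ 0.04076220398 × 1 / 1 ≈ 0.040762

P(X=0) ≈ 0.040762 ≈ 4.08%


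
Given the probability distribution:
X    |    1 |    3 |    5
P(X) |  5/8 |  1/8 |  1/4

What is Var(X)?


E[X] = 9/4
E[X²] = 8
Var(X) = E[X²] - (E[X])² = 8 - 81/16 = 47/16

Var(X) = 47/16 ≈ 2.9375


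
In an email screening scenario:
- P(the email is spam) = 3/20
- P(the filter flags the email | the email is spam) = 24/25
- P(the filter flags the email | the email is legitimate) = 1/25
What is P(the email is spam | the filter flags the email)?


Using Bayes' theorem:
P(A|B) = P(B|A)·P(A) / P(B)

P(the filter flags the email) = 24/25 × 3/20 + 1/25 × 17/20
= 18/125 + 17/500 = 89/500

P(the email is spam|the filter flags the email) = (18/125) / (89/500) = 72/89

P(the email is spam|the filter flags the email) = 72/89 ≈ 80.90%


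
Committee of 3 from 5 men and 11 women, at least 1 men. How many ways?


Count by #men:
  1M,2W: C(5,1)×C(11,2)=275
  2M,1W: C(5,2)×C(11,1)=110
  3M,0W: C(5,3)×C(11,0)=10
Total = 395

395


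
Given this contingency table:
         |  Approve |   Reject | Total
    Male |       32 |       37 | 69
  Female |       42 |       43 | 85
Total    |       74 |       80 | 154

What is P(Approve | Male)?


P(Approve | Male) = 32/(32+37) = 32/69

P(Approve|Male) = 32/69 ≈ 46.38%


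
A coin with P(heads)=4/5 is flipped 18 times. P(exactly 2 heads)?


Binomial: P(X=2) = C(18,2)×p^2×(1-p)^16
= 153 × 16/25 × 1/152587890625 = 2448/3814697265625

P(X=2) = 2448/3814697265625 ≈ 0.00%


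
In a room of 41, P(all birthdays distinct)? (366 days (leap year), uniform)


P(all different) = Π(366-i)/366 for i=0..40
= (366/366)×(365/366)×...×(326/366)
= 0.097493

P ≈ 0.0975 ≈ 9.75%


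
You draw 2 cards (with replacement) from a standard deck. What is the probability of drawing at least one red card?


P(not a red card) = 26/52 = 1/2
P(none in 2 draws) = (1/2)^2 = 1/4
P(≥1 red card) = 1 - 1/4 = 3/4

P = 3/4 ≈ 75.00%


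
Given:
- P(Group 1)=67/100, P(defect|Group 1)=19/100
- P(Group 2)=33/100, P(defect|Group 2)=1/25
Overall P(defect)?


P(B) = Σ P(B|Aᵢ)×P(Aᵢ)
  19/100×67/100 = 1273/10000
  1/25×33/100 = 33/2500
Sum = 281/2000

P(defect) = 281/2000 ≈ 14.05%


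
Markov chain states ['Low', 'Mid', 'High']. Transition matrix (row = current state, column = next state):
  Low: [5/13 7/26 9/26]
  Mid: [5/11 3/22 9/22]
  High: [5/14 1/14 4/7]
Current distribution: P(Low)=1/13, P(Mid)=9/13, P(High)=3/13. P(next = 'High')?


P(next=High) = Σᵢ P(now=i)×P(i→High)
= 1/13×9/26 + 9/13×9/22 + 3/13×4/7
= 9/338 + 81/286 + 12/91 = 5748/13013

P = 5748/13013 ≈ 0.4417


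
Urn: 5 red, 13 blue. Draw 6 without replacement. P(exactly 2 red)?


Hypergeometric: C(5,2)×C(13,4)/C(18,6)
= 10×715/18564 = 275/714

P(X=2) = 275/714 ≈ 38.52%


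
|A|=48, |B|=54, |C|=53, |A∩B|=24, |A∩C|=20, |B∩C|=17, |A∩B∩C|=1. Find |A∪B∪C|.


|A∪B∪C| = 48+54+53-24-20-17+1 = 95

|A∪B∪C| = 95


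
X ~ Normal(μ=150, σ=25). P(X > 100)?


z = (100-150)/25 = -2.0
P(X > 100) = 1 - P(Z ≤ -2.0) = 1 - 0.0228 = 0.9772

P(X > 100) ≈ 0.9772


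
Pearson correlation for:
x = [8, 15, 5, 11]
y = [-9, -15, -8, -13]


n=4, Σx=39, Σy=-45, Σxy=-480, Σx²=435, Σy²=539
r = (4×(-480) - 39×(-45))/√((4×435 - 39²)(4×539 - (-45)²))
= -165/√(219×131) = -165/√28689 ≈ -165/169.3783 ≈ -0.9742

r ≈ -0.9742


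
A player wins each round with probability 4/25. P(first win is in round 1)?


Geometric: P(X=1) = (1-p)^(k-1)×p = (21/25)^0×4/25 = 4/25

P(X=1) = 4/25 ≈ 16.00%


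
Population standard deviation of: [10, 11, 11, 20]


Mean = 52/4 = 13
  (10-13)²=9
  (11-13)²=4
  (11-13)²=4
  (20-13)²=49
Σ(x-μ)² = 66
σ² = 66/4 = 33/2

σ = √(33/2) ≈ 4.0620


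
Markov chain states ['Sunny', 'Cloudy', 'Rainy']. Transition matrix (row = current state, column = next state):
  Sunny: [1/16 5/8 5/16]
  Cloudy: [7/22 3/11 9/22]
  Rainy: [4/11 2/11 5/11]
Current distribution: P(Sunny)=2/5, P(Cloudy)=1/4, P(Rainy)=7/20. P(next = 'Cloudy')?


P(next=Cloudy) = Σᵢ P(now=i)×P(i→Cloudy)
= 2/5×5/8 + 1/4×3/11 + 7/20×2/11
= 1/4 + 3/44 + 7/110 = 21/55

P = 21/55 ≈ 0.3818


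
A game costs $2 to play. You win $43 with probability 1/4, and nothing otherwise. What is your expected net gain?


E[gain] = (43-2)×1/4 + (-2)×3/4
= 41/4 - 3/2 = 35/4

Expected net gain = $35/4 ≈ $8.75


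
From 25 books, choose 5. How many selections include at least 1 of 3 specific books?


Complement: C(25,5) - C(22,5) = 53130 - 26334 = 26796

26796


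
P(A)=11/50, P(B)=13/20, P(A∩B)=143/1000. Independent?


P(A)×P(B) = 143/1000
P(A∩B) = 143/1000
Equal ✓ → Independent

Yes, independent


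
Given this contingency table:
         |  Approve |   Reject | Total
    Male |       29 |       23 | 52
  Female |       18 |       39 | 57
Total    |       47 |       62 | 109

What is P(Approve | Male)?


P(Approve | Male) = 29/(29+23) = 29/52

P(Approve|Male) = 29/52 ≈ 55.77%


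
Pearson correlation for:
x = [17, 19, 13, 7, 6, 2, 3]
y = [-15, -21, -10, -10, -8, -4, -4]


n=7, Σx=67, Σy=-72, Σxy=-922, Σx²=917, Σy²=962
r = (7×(-922) - 67×(-72))/√((7×917 - 67²)(7×962 - (-72)²))
= -1630/√(1930×1550) = -1630/√2991500 ≈ -1630/1729.5953 ≈ -0.9424

r ≈ -0.9424


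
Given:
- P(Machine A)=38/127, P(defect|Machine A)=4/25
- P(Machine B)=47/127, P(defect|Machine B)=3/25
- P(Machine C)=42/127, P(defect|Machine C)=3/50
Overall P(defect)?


P(B) = Σ P(B|Aᵢ)×P(Aᵢ)
  4/25×38/127 = 152/3175
  3/25×47/127 = 141/3175
  3/50×42/127 = 63/3175
Sum = 356/3175

P(defect) = 356/3175 ≈ 11.21%


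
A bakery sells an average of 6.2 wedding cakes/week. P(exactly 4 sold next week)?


Poisson(λ=6.2): P(X=4) = e^(-λ)×λ^k/k!
= e^(-6.2) × 6.2^4 / 4!
≈ 0.002029430636 × 1477.6336 / 24 ≈ 0.124948

P(X=4) ≈ 0.124948 ≈ 12.49%


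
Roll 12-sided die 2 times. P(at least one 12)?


P(no 12)^2 = (11/12)^2 = 121/144
P(≥1) = 1 - 121/144 = 23/144

P = 23/144 ≈ 15.97%


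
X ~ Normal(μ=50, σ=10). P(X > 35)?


z = (35-50)/10 = -1.5
P(X > 35) = 1 - P(Z ≤ -1.5) = 1 - 0.0668 = 0.9332

P(X > 35) ≈ 0.9332


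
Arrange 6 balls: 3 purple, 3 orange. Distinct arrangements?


6!/(3!×3!) = 20

20


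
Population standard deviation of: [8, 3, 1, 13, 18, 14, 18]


Mean = 75/7
  (8-75/7)²=361/49
  (3-75/7)²=2916/49
  (1-75/7)²=4624/49
  (13-75/7)²=256/49
  (18-75/7)²=2601/49
  (14-75/7)²=529/49
  (18-75/7)²=2601/49
Σ(x-μ)² = 1984/7
σ² = (1984/7)/7 = 1984/49

σ = √(1984/49) ≈ 6.3632


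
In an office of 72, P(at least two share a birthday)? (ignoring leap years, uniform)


P(all different) = Π(365-i)/365 for i=0..71
= 0.000547
P(match) = 1 - 0.000547 = 0.999453

P ≈ 0.9995 ≈ 99.95%


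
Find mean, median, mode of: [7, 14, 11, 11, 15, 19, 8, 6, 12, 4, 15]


Sorted: [4, 6, 7, 8, 11, 11, 12, 14, 15, 15, 19]
Mean = 122/11
Median = 11
Freq: {7: 1, 14: 1, 11: 2, 15: 2, 19: 1, 8: 1, 6: 1, 12: 1, 4: 1}
Mode: [11, 15]

Mean=122/11, Median=11, Mode=[11, 15]


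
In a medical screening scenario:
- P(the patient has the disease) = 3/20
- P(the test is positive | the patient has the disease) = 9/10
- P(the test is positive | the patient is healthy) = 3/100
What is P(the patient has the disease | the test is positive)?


Using Bayes' theorem:
P(A|B) = P(B|A)·P(A) / P(B)

P(the test is positive) = 9/10 × 3/20 + 3/100 × 17/20
= 27/200 + 51/2000 = 321/2000

P(the patient has the disease|the test is positive) = (27/200) / (321/2000) = 90/107

P(the patient has the disease|the test is positive) = 90/107 ≈ 84.11%


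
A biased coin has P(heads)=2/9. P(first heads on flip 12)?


Geometric: P(X=12) = (1-p)^(k-1)×p = (7/9)^11×2/9 = 3954653486/282429536481

P(X=12) = 3954653486/282429536481 ≈ 1.40%


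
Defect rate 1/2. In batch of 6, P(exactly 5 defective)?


Binomial: P(X=5) = C(6,5)×p^5×(1-p)^1
= 6 × 1/32 × 1/2 = 3/32

P(X=5) = 3/32 ≈ 9.38%


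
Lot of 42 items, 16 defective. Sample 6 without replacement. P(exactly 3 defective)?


Hypergeometric: C(16,3)×C(26,3)/C(42,6)
= 560×2600/5245786 = 8000/28823

P(X=3) = 8000/28823 ≈ 27.76%


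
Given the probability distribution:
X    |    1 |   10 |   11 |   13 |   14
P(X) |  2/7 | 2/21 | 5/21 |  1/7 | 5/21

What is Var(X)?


E[X] = 190/21
E[X²] = 766/7
Var(X) = E[X²] - (E[X])² = 766/7 - 36100/441 = 12158/441

Var(X) = 12158/441 ≈ 27.5692


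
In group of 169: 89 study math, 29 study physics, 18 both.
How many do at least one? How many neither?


|A∪B| = 89+29-18 = 100
Neither = 169-100 = 69

At least one: 100; Neither: 69


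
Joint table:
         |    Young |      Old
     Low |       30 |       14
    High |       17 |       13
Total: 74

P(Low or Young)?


P(Low∨Young) = P(Low) + P(Young) - P(Low∧Young)
= (44 + 47 - 30)/74 = 61/74

P = 61/74 ≈ 82.43%


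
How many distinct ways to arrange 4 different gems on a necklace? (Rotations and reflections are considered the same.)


Free circular arrangements: rotations and reflections both identified.
(n-1)!/2 = 3!/2 = 6/2 = 3

3


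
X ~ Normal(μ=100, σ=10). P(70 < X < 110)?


z₁=(70-100)/10=-3.0, z₂=(110-100)/10=1.0
P = Φ(1.0) - Φ(-3.0) = 0.841345 - 0.001350 = 0.839995 ≈ 0.8400

P(70 < X < 110) ≈ 0.8400


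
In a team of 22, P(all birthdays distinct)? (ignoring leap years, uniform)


P(all different) = Π(365-i)/365 for i=0..21
= (365/365)×(364/365)×...×(344/365)
= 0.524305

P ≈ 0.5243 ≈ 52.43%


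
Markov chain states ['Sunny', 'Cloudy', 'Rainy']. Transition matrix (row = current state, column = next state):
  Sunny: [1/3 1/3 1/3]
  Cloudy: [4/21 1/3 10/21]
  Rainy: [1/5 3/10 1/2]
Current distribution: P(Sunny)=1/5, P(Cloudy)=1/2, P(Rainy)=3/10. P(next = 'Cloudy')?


P(next=Cloudy) = Σᵢ P(now=i)×P(i→Cloudy)
= 1/5×1/3 + 1/2×1/3 + 3/10×3/10
= 1/15 + 1/6 + 9/100 = 97/300

P = 97/300 ≈ 0.3233


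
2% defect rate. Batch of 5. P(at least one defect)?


P(all good) = (49/50)^5 = 282475249/312500000
P(≥1 defect) = 30024751/312500000

P = 30024751/312500000 ≈ 9.61%


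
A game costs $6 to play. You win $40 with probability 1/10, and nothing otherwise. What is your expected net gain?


E[gain] = (40-6)×1/10 + (-6)×9/10
= 17/5 - 27/5 = -2

Expected net gain = $-2 ≈ $-2.00


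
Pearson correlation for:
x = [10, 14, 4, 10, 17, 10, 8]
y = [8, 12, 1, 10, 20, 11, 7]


n=7, Σx=73, Σy=69, Σxy=858, Σx²=865, Σy²=879
r = (7×858 - 73×69)/√((7×865 - 73²)(7×879 - 69²))
= 969/√(726×1392) = 969/√1010592 ≈ 969/1005.2820 ≈ 0.9639

r ≈ 0.9639


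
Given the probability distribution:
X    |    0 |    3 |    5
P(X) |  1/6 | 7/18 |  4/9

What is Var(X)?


E[X] = 61/18
E[X²] = 263/18
Var(X) = E[X²] - (E[X])² = 263/18 - 3721/324 = 1013/324

Var(X) = 1013/324 ≈ 3.1265


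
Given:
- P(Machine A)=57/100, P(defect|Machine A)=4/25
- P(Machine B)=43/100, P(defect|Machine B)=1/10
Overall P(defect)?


P(B) = Σ P(B|Aᵢ)×P(Aᵢ)
  4/25×57/100 = 57/625
  1/10×43/100 = 43/1000
Sum = 671/5000

P(defect) = 671/5000 ≈ 13.42%


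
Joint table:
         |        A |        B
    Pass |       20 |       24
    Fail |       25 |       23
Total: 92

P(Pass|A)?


P(Pass|A) = 20/(20+25) = 20/45 = 4/9

P = 4/9 ≈ 44.44%


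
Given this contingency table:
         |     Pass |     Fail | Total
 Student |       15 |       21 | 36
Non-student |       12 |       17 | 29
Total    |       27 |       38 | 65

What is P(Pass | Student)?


P(Pass | Student) = 15/(15+21) = 15/36 = 5/12

P(Pass|Student) = 5/12 ≈ 41.67%


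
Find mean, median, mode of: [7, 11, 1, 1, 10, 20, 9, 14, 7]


Sorted: [1, 1, 7, 7, 9, 10, 11, 14, 20]
Mean = 80/9
Median = 9
Freq: {7: 2, 11: 1, 1: 2, 10: 1, 20: 1, 9: 1, 14: 1}
Mode: [1, 7]

Mean=80/9, Median=9, Mode=[1, 7]


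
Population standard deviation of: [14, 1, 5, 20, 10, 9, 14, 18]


Mean = 91/8
  (14-91/8)²=441/64
  (1-91/8)²=6889/64
  (5-91/8)²=2601/64
  (20-91/8)²=4761/64
  (10-91/8)²=121/64
  (9-91/8)²=361/64
  (14-91/8)²=441/64
  (18-91/8)²=2809/64
Σ(x-μ)² = 2303/8
σ² = (2303/8)/8 = 2303/64

σ = √(2303/64) ≈ 5.9987


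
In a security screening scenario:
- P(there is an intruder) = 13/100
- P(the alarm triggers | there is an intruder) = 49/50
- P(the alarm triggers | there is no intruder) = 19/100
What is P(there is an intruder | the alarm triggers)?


Using Bayes' theorem:
P(A|B) = P(B|A)·P(A) / P(B)

P(the alarm triggers) = 49/50 × 13/100 + 19/100 × 87/100
= 637/5000 + 1653/10000 = 2927/10000

P(there is an intruder|the alarm triggers) = (637/5000) / (2927/10000) = 1274/2927

P(there is an intruder|the alarm triggers) = 1274/2927 ≈ 43.53%


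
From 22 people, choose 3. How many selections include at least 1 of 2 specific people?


Complement: C(22,3) - C(20,3) = 1540 - 1140 = 400

400


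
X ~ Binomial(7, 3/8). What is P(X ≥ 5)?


P(X ≥ 5) = Σ P(X=i) for i=5..7
P(X=5) = 127575/2097152
P(X=6) = 25515/2097152
P(X=7) = 2187/2097152
Sum = 155277/2097152

P(X ≥ 5) = 155277/2097152 ≈ 7.40%


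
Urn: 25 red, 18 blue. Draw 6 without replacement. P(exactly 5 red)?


Hypergeometric: C(25,5)×C(18,1)/C(43,6)
= 53130×18/6096454 = 68310/435461

P(X=5) = 68310/435461 ≈ 15.69%


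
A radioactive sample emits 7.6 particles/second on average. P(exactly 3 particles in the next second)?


Poisson(λ=7.6): P(X=3) = e^(-λ)×λ^k/k!
= e^(-7.6) × 7.6^3 / 3!
≈ 0.0005004514334 × 438.976 / 6 ≈ 0.036614

P(X=3) ≈ 0.036614 ≈ 3.66%


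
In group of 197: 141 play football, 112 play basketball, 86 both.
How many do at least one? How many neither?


|A∪B| = 141+112-86 = 167
Neither = 197-167 = 30

At least one: 167; Neither: 30


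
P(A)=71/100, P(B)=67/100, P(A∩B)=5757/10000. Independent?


P(A)×P(B) = 4757/10000
P(A∩B) = 5757/10000
Not equal → NOT independent

No, not independent


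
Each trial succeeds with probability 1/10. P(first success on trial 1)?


Geometric: P(X=1) = (1-p)^(k-1)×p = (9/10)^0×1/10 = 1/10

P(X=1) = 1/10 ≈ 10.00%


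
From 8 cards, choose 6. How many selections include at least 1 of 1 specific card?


Complement: C(8,6) - C(7,6) = 28 - 7 = 21

21


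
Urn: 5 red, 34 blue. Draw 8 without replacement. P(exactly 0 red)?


Hypergeometric: C(5,0)×C(34,8)/C(39,8)
= 1×18156204/61523748 = 2697/9139

P(X=0) = 2697/9139 ≈ 29.51%


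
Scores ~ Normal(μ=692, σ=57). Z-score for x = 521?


z = (x - μ)/σ = (521 - 692)/57 = -3.0

z = -3.0


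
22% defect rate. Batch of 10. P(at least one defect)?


P(all good) = (39/50)^10 = 8140406085191601/97656250000000000
P(≥1 defect) = 89515843914808399/97656250000000000

P = 89515843914808399/97656250000000000 ≈ 91.66%


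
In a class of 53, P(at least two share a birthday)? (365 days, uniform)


P(all different) = Π(365-i)/365 for i=0..52
= 0.018862
P(match) = 1 - 0.018862 = 0.981138

P ≈ 0.9811 ≈ 98.11%


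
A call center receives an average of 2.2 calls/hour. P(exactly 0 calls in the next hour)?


Poisson(λ=2.2): P(X=0) = e^(-λ)×λ^k/k!
= e^(-2.2) × 2.2^0 / 0!
≈ 0.1108031584 × 1 / 1 ≈ 0.110803

P(X=0) ≈ 0.110803 ≈ 11.08%


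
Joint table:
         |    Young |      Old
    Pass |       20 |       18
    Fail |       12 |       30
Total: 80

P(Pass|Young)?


P(Pass|Young) = 20/(20+12) = 20/32 = 5/8

P = 5/8 ≈ 62.50%


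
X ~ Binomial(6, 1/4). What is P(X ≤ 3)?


P(X ≤ 3) = Σ P(X=i) for i=0..3
P(X=0) = 729/4096
P(X=1) = 729/2048
P(X=2) = 1215/4096
P(X=3) = 135/1024
Sum = 1971/2048

P(X ≤ 3) = 1971/2048 ≈ 96.24%


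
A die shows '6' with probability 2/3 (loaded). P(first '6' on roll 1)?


Geometric: P(X=1) = (1-p)^(k-1)×p = (1/3)^0×2/3 = 2/3

P(X=1) = 2/3 ≈ 66.67%


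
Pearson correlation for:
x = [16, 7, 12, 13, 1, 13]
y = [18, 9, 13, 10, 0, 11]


n=6, Σx=62, Σy=61, Σxy=780, Σx²=788, Σy²=795
r = (6×780 - 62×61)/√((6×788 - 62²)(6×795 - 61²))
= 898/√(884×1049) = 898/√927316 ≈ 898/962.9725 ≈ 0.9325

r ≈ 0.9325


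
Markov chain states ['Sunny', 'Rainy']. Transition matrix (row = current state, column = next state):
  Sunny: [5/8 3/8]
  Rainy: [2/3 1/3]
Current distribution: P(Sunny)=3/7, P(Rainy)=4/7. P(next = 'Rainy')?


P(next=Rainy) = Σᵢ P(now=i)×P(i→Rainy)
= 3/7×3/8 + 4/7×1/3
= 9/56 + 4/21 = 59/168

P = 59/168 ≈ 0.3512


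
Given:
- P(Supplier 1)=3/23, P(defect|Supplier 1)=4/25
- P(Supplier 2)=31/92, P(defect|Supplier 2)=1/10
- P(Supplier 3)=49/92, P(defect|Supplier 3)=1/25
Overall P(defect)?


P(B) = Σ P(B|Aᵢ)×P(Aᵢ)
  4/25×3/23 = 12/575
  1/10×31/92 = 31/920
  1/25×49/92 = 49/2300
Sum = 349/4600

P(defect) = 349/4600 ≈ 7.59%


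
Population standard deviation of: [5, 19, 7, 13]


Mean = 44/4 = 11
  (5-11)²=36
  (19-11)²=64
  (7-11)²=16
  (13-11)²=4
Σ(x-μ)² = 120
σ² = 120/4 = 30

σ = √(30) ≈ 5.4772


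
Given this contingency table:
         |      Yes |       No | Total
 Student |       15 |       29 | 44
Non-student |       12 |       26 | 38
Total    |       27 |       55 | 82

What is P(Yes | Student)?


P(Yes | Student) = 15/(15+29) = 15/44

P(Yes|Student) = 15/44 ≈ 34.09%


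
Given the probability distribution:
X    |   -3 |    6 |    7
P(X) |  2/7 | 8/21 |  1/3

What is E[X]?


E[X] = Σ x·P(X=x)
= (-3)×(2/7) + (6)×(8/21) + (7)×(1/3)
= 79/21

E[X] = 79/21


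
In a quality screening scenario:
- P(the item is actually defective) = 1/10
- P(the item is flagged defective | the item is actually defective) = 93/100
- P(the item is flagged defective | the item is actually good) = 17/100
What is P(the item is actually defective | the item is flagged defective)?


Using Bayes' theorem:
P(A|B) = P(B|A)·P(A) / P(B)

P(the item is flagged defective) = 93/100 × 1/10 + 17/100 × 9/10
= 93/1000 + 153/1000 = 123/500

P(the item is actually defective|the item is flagged defective) = (93/1000) / (123/500) = 31/82

P(the item is actually defective|the item is flagged defective) = 31/82 ≈ 37.80%


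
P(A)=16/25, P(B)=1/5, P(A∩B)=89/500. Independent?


P(A)×P(B) = 16/125
P(A∩B) = 89/500
Not equal → NOT independent

No, not independent


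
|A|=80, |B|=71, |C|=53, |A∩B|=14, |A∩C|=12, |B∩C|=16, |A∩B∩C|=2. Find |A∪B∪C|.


|A∪B∪C| = 80+71+53-14-12-16+2 = 164

|A∪B∪C| = 164


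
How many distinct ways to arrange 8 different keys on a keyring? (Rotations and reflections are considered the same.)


Free circular arrangements: rotations and reflections both identified.
(n-1)!/2 = 7!/2 = 5040/2 = 2520

2520


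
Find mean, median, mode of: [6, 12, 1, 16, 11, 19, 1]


Sorted: [1, 1, 6, 11, 12, 16, 19]
Mean = 66/7
Median = 11
Freq: {6: 1, 12: 1, 1: 2, 16: 1, 11: 1, 19: 1}
Mode: [1]

Mean=66/7, Median=11, Mode=1


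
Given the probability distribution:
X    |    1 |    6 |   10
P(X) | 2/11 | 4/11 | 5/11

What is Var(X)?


E[X] = 76/11
E[X²] = 646/11
Var(X) = E[X²] - (E[X])² = 646/11 - 5776/121 = 1330/121

Var(X) = 1330/121 ≈ 10.9917


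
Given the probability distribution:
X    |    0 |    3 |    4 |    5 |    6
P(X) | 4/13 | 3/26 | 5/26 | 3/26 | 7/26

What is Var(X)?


E[X] = 43/13
E[X²] = 217/13
Var(X) = E[X²] - (E[X])² = 217/13 - 1849/169 = 972/169

Var(X) = 972/169 ≈ 5.7515


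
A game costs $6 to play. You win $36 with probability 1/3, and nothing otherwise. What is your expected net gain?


E[gain] = (36-6)×1/3 + (-6)×2/3
= 10 - 4 = 6

Expected net gain = $6 ≈ $6.00


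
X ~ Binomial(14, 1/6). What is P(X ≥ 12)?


P(X ≥ 12) = Σ P(X=i) for i=12..14
P(X=12) = 2275/78364164096
P(X=13) = 35/39182082048
P(X=14) = 1/78364164096
Sum = 391/13060694016

P(X ≥ 12) = 391/13060694016 ≈ 0.00%


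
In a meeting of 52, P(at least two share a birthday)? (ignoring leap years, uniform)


P(all different) = Π(365-i)/365 for i=0..51
= 0.021995
P(match) = 1 - 0.021995 = 0.978005

P ≈ 0.9780 ≈ 97.80%


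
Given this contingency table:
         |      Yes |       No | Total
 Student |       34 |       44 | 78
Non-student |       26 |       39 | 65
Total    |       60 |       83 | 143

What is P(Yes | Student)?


P(Yes | Student) = 34/(34+44) = 34/78 = 17/39

P(Yes|Student) = 17/39 ≈ 43.59%


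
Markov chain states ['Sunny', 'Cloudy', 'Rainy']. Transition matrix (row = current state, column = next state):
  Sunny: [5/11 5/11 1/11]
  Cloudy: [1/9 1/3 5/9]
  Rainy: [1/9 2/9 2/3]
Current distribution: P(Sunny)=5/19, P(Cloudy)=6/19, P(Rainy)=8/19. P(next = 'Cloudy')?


P(next=Cloudy) = Σᵢ P(now=i)×P(i→Cloudy)
= 5/19×5/11 + 6/19×1/3 + 8/19×2/9
= 25/209 + 2/19 + 16/171 = 599/1881

P = 599/1881 ≈ 0.3184


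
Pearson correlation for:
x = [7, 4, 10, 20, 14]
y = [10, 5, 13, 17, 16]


n=5, Σx=55, Σy=61, Σxy=784, Σx²=761, Σy²=839
r = (5×784 - 55×61)/√((5×761 - 55²)(5×839 - 61²))
= 565/√(780×474) = 565/√369720 ≈ 565/608.0461 ≈ 0.9292

r ≈ 0.9292


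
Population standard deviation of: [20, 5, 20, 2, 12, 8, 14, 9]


Mean = 90/8 = 45/4
  (20-45/4)²=1225/16
  (5-45/4)²=625/16
  (20-45/4)²=1225/16
  (2-45/4)²=1369/16
  (12-45/4)²=9/16
  (8-45/4)²=169/16
  (14-45/4)²=121/16
  (9-45/4)²=81/16
Σ(x-μ)² = 603/2
σ² = (603/2)/8 = 603/16

σ = √(603/16) ≈ 6.1390


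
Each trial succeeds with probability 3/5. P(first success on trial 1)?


Geometric: P(X=1) = (1-p)^(k-1)×p = (2/5)^0×3/5 = 3/5

P(X=1) = 3/5 ≈ 60.00%


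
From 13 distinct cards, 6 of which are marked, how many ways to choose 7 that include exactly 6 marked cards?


Choose 6 of the 6 marked cards and 1 of the other 7 cards:
C(6,6)×C(7,1) = 1×7 = 7

7


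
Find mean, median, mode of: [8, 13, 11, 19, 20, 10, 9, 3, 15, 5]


Sorted: [3, 5, 8, 9, 10, 11, 13, 15, 19, 20]
Mean = 113/10
Median = 21/2
Freq: {8: 1, 13: 1, 11: 1, 19: 1, 20: 1, 10: 1, 9: 1, 3: 1, 15: 1, 5: 1}
Mode: No mode

Mean=113/10, Median=21/2, Mode=No mode


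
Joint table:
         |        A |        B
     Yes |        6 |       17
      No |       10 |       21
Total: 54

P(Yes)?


P(Yes) = (6+17)/54 = 23/54

P(Yes) = 23/54 ≈ 42.59%


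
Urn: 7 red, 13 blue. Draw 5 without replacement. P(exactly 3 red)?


Hypergeometric: C(7,3)×C(13,2)/C(20,5)
= 35×78/15504 = 455/2584

P(X=3) = 455/2584 ≈ 17.61%


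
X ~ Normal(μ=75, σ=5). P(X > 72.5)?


z = (72.5-75)/5 = -0.5
P(X > 72.5) = 1 - P(Z ≤ -0.5) = 1 - 0.3085 = 0.6915

P(X > 72.5) ≈ 0.6915


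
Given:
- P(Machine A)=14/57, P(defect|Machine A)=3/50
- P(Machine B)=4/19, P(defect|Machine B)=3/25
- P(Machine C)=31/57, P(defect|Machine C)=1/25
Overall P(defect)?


P(B) = Σ P(B|Aᵢ)×P(Aᵢ)
  3/50×14/57 = 7/475
  3/25×4/19 = 12/475
  1/25×31/57 = 31/1425
Sum = 88/1425

P(defect) = 88/1425 ≈ 6.18%


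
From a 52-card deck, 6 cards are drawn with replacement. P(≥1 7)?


P(not a 7) = 48/52 = 12/13
P(none in 6 draws) = (12/13)^6 = 2985984/4826809
P(≥1 7) = 1 - 2985984/4826809 = 1840825/4826809

P = 1840825/4826809 ≈ 38.14%


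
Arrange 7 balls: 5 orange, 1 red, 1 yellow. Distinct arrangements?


7!/(5!×1!×1!) = 42

42


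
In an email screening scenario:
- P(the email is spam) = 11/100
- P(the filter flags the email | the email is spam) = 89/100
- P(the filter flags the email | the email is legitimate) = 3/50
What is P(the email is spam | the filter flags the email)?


Using Bayes' theorem:
P(A|B) = P(B|A)·P(A) / P(B)

P(the filter flags the email) = 89/100 × 11/100 + 3/50 × 89/100
= 979/10000 + 267/5000 = 1513/10000

P(the email is spam|the filter flags the email) = (979/10000) / (1513/10000) = 11/17

P(the email is spam|the filter flags the email) = 11/17 ≈ 64.71%


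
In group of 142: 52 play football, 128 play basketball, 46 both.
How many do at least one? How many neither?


|A∪B| = 52+128-46 = 134
Neither = 142-134 = 8

At least one: 134; Neither: 8


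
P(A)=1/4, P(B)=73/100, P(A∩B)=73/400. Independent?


P(A)×P(B) = 73/400
P(A∩B) = 73/400
Equal ✓ → Independent

Yes, independent


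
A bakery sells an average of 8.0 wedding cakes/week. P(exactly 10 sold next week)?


Poisson(λ=8.0): P(X=10) = e^(-λ)×λ^k/k!
= e^(-8.0) × 8.0^10 / 10!
≈ 0.0003354626279 × 1073741824 / 3628800 ≈ 0.099262

P(X=10) ≈ 0.099262 ≈ 9.93%


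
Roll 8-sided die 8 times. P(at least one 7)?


P(no 7)^8 = (7/8)^8 = 5764801/16777216
P(≥1) = 1 - 5764801/16777216 = 11012415/16777216

P = 11012415/16777216 ≈ 65.64%


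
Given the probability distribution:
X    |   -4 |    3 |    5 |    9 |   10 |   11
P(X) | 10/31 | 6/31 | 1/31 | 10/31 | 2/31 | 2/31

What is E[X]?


E[X] = Σ x·P(X=x)
= (-4)×(10/31) + (3)×(6/31) + (5)×(1/31) + (9)×(10/31) + (10)×(2/31) + (11)×(2/31)
= 115/31

E[X] = 115/31


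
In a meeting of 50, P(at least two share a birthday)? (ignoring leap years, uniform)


P(all different) = Π(365-i)/365 for i=0..49
= 0.029626
P(match) = 1 - 0.029626 = 0.970374

P ≈ 0.9704 ≈ 97.04%


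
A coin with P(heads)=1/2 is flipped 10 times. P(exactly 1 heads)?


Binomial: P(X=1) = C(10,1)×p^1×(1-p)^9
= 10 × 1/2 × 1/512 = 5/512

P(X=1) = 5/512 ≈ 0.98%


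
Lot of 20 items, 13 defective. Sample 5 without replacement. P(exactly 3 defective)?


Hypergeometric: C(13,3)×C(7,2)/C(20,5)
= 286×21/15504 = 1001/2584

P(X=3) = 1001/2584 ≈ 38.74%


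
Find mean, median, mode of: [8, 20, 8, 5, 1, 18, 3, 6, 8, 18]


Sorted: [1, 3, 5, 6, 8, 8, 8, 18, 18, 20]
Mean = 95/10 = 19/2
Median = 8
Freq: {8: 3, 20: 1, 5: 1, 1: 1, 18: 2, 3: 1, 6: 1}
Mode: [8]

Mean=19/2, Median=8, Mode=8


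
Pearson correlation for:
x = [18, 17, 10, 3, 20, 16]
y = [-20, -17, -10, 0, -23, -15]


n=6, Σx=84, Σy=-85, Σxy=-1449, Σx²=1378, Σy²=1543
r = (6×(-1449) - 84×(-85))/√((6×1378 - 84²)(6×1543 - (-85)²))
= -1554/√(1212×2033) = -1554/√2463996 ≈ -1554/1569.7121 ≈ -0.9900

r ≈ -0.9900


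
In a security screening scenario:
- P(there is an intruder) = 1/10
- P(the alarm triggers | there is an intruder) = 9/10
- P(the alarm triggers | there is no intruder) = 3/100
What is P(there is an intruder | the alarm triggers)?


Using Bayes' theorem:
P(A|B) = P(B|A)·P(A) / P(B)

P(the alarm triggers) = 9/10 × 1/10 + 3/100 × 9/10
= 9/100 + 27/1000 = 117/1000

P(there is an intruder|the alarm triggers) = (9/100) / (117/1000) = 10/13

P(there is an intruder|the alarm triggers) = 10/13 ≈ 76.92%


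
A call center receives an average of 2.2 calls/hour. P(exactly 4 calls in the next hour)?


Poisson(λ=2.2): P(X=4) = e^(-λ)×λ^k/k!
= e^(-2.2) × 2.2^4 / 4!
≈ 0.1108031584 × 23.4256 / 24 ≈ 0.108151

P(X=4) ≈ 0.108151 ≈ 10.82%


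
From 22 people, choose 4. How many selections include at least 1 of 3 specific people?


Complement: C(22,4) - C(19,4) = 7315 - 3876 = 3439

3439


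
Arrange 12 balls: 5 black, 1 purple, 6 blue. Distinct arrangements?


12!/(5!×1!×6!) = 5544

5544


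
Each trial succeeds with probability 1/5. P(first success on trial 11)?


Geometric: P(X=11) = (1-p)^(k-1)×p = (4/5)^10×1/5 = 1048576/48828125

P(X=11) = 1048576/48828125 ≈ 2.15%


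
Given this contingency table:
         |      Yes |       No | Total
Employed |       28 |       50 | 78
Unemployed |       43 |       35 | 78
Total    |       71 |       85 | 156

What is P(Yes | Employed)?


P(Yes | Employed) = 28/(28+50) = 28/78 = 14/39

P(Yes|Employed) = 14/39 ≈ 35.90%


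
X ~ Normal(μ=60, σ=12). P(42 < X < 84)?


z₁=(42-60)/12=-1.5, z₂=(84-60)/12=2.0
P = Φ(2.0) - Φ(-1.5) = 0.977250 - 0.066807 = 0.910443 ≈ 0.9104

P(42 < X < 84) ≈ 0.9104


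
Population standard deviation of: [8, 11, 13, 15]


Mean = 47/4
  (8-47/4)²=225/16
  (11-47/4)²=9/16
  (13-47/4)²=25/16
  (15-47/4)²=169/16
Σ(x-μ)² = 107/4
σ² = (107/4)/4 = 107/16

σ = √(107/16) ≈ 2.5860


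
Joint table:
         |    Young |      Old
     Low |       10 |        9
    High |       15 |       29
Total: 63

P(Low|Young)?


P(Low|Young) = 10/(10+15) = 10/25 = 2/5

P = 2/5 ≈ 40.00%


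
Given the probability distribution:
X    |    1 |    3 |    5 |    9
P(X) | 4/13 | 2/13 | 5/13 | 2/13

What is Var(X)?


E[X] = 53/13
E[X²] = 309/13
Var(X) = E[X²] - (E[X])² = 309/13 - 2809/169 = 1208/169

Var(X) = 1208/169 ≈ 7.1479


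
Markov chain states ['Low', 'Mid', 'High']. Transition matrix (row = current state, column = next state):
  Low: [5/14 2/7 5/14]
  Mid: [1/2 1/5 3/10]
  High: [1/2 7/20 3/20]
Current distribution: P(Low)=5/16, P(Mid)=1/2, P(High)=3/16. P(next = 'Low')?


P(next=Low) = Σᵢ P(now=i)×P(i→Low)
= 5/16×5/14 + 1/2×1/2 + 3/16×1/2
= 25/224 + 1/4 + 3/32 = 51/112

P = 51/112 ≈ 0.4554


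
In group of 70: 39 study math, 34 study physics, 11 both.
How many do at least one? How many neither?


|A∪B| = 39+34-11 = 62
Neither = 70-62 = 8

At least one: 62; Neither: 8


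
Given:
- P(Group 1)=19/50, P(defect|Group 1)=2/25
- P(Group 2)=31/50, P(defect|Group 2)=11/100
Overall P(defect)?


P(B) = Σ P(B|Aᵢ)×P(Aᵢ)
  2/25×19/50 = 19/625
  11/100×31/50 = 341/5000
Sum = 493/5000

P(defect) = 493/5000 ≈ 9.86%


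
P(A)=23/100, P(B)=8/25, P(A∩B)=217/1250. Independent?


P(A)×P(B) = 46/625
P(A∩B) = 217/1250
Not equal → NOT independent

No, not independent


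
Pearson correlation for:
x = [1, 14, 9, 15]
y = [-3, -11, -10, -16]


n=4, Σx=39, Σy=-40, Σxy=-487, Σx²=503, Σy²=486
r = (4×(-487) - 39×(-40))/√((4×503 - 39²)(4×486 - (-40)²))
= -388/√(491×344) = -388/√168904 ≈ -388/410.9793 ≈ -0.9441

r ≈ -0.9441


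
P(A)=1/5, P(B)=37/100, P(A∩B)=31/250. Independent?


P(A)×P(B) = 37/500
P(A∩B) = 31/250
Not equal → NOT independent

No, not independent


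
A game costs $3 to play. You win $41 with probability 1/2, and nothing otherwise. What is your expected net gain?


E[gain] = (41-3)×1/2 + (-3)×1/2
= 19 - 3/2 = 35/2

Expected net gain = $35/2 ≈ $17.50


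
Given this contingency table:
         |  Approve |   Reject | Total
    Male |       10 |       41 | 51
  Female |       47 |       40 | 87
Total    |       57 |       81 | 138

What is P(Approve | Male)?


P(Approve | Male) = 10/(10+41) = 10/51

P(Approve|Male) = 10/51 ≈ 19.61%


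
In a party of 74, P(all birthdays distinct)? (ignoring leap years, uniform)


P(all different) = Π(365-i)/365 for i=0..73
= (365/365)×(364/365)×...×(292/365)
= 0.000351

P ≈ 0.0004 ≈ 0.04%


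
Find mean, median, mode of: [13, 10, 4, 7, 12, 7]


Sorted: [4, 7, 7, 10, 12, 13]
Mean = 53/6
Median = 17/2
Freq: {13: 1, 10: 1, 4: 1, 7: 2, 12: 1}
Mode: [7]

Mean=53/6, Median=17/2, Mode=7


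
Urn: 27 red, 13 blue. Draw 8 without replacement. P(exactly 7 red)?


Hypergeometric: C(27,7)×C(13,1)/C(40,8)
= 888030×13/76904685 = 1794/11951

P(X=7) = 1794/11951 ≈ 15.01%


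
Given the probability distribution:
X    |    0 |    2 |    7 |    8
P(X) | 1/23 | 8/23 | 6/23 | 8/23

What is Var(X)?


E[X] = 122/23
E[X²] = 838/23
Var(X) = E[X²] - (E[X])² = 838/23 - 14884/529 = 4390/529

Var(X) = 4390/529 ≈ 8.2987


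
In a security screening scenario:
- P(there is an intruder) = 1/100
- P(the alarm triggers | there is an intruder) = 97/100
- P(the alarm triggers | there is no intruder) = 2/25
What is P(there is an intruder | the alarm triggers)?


Using Bayes' theorem:
P(A|B) = P(B|A)·P(A) / P(B)

P(the alarm triggers) = 97/100 × 1/100 + 2/25 × 99/100
= 97/10000 + 99/1250 = 889/10000

P(there is an intruder|the alarm triggers) = (97/10000) / (889/10000) = 97/889

P(there is an intruder|the alarm triggers) = 97/889 ≈ 10.91%


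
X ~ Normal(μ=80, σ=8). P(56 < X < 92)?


z₁=(56-80)/8=-3.0, z₂=(92-80)/8=1.5
P = Φ(1.5) - Φ(-3.0) = 0.933193 - 0.001350 = 0.931843 ≈ 0.9318

P(56 < X < 92) ≈ 0.9318


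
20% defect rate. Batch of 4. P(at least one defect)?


P(all good) = (4/5)^4 = 256/625
P(≥1 defect) = 369/625

P = 369/625 ≈ 59.04%


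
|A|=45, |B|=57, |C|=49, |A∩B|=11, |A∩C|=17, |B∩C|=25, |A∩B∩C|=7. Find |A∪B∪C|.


|A∪B∪C| = 45+57+49-11-17-25+7 = 105

|A∪B∪C| = 105


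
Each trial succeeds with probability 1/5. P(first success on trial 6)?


Geometric: P(X=6) = (1-p)^(k-1)×p = (4/5)^5×1/5 = 1024/15625

P(X=6) = 1024/15625 ≈ 6.55%


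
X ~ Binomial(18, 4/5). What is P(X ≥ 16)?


P(X ≥ 16) = Σ P(X=i) for i=16..18
P(X=16) = 657129996288/3814697265625
P(X=17) = 309237645312/3814697265625
P(X=18) = 68719476736/3814697265625
Sum = 1035087118336/3814697265625

P(X ≥ 16) = 1035087118336/3814697265625 ≈ 27.13%


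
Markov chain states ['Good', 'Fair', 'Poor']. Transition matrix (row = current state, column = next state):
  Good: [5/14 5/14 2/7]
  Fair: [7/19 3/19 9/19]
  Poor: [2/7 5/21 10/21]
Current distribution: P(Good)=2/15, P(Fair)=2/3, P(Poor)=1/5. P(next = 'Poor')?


P(next=Poor) = Σᵢ P(now=i)×P(i→Poor)
= 2/15×2/7 + 2/3×9/19 + 1/5×10/21
= 4/105 + 6/19 + 2/21 = 128/285

P = 128/285 ≈ 0.4491


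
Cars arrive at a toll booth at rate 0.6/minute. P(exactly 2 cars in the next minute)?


Poisson(λ=0.6): P(X=2) = e^(-λ)×λ^k/k!
= e^(-0.6) × 0.6^2 / 2!
≈ 0.5488116361 × 0.36 / 2 ≈ 0.098786

P(X=2) ≈ 0.098786 ≈ 9.88%


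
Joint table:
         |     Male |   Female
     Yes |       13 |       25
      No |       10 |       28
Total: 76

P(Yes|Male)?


P(Yes|Male) = 13/(13+10) = 13/23

P = 13/23 ≈ 56.52%


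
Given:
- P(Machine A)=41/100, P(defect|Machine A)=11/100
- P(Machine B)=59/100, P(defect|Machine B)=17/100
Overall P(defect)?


P(B) = Σ P(B|Aᵢ)×P(Aᵢ)
  11/100×41/100 = 451/10000
  17/100×59/100 = 1003/10000
Sum = 727/5000

P(defect) = 727/5000 ≈ 14.54%


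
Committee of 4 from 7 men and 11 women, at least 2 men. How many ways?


Count by #men:
  2M,2W: C(7,2)×C(11,2)=1155
  3M,1W: C(7,3)×C(11,1)=385
  4M,0W: C(7,4)×C(11,0)=35
Total = 1575

1575


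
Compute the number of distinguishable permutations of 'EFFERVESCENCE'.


Letters: 13, freq: {'E': 5, 'F': 2, 'R': 1, 'V': 1, 'S': 1, 'C': 2, 'N': 1}
13!/(5!×2!×1!×1!×1!×2!×1!) = 6227020800/480 = 12972960

12972960


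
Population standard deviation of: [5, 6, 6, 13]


Mean = 30/4 = 15/2
  (5-15/2)²=25/4
  (6-15/2)²=9/4
  (6-15/2)²=9/4
  (13-15/2)²=121/4
Σ(x-μ)² = 41
σ² = 41/4

σ = √(41/4) ≈ 3.2016


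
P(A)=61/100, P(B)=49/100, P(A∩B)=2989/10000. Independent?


P(A)×P(B) = 2989/10000
P(A∩B) = 2989/10000
Equal ✓ → Independent

Yes, independent


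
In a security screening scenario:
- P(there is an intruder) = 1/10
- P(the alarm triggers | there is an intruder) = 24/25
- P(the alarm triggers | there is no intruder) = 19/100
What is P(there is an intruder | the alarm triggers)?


Using Bayes' theorem:
P(A|B) = P(B|A)·P(A) / P(B)

P(the alarm triggers) = 24/25 × 1/10 + 19/100 × 9/10
= 12/125 + 171/1000 = 267/1000

P(there is an intruder|the alarm triggers) = (12/125) / (267/1000) = 32/89

P(there is an intruder|the alarm triggers) = 32/89 ≈ 35.96%


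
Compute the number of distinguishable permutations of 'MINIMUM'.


Letters: 7, freq: {'M': 3, 'I': 2, 'N': 1, 'U': 1}
7!/(3!×2!×1!×1!) = 5040/12 = 420

420


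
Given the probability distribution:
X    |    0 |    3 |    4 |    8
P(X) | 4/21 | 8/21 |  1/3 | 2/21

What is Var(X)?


E[X] = 68/21
E[X²] = 104/7
Var(X) = E[X²] - (E[X])² = 104/7 - 4624/441 = 1928/441

Var(X) = 1928/441 ≈ 4.3719


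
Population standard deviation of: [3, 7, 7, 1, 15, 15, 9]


Mean = 57/7
  (3-57/7)²=1296/49
  (7-57/7)²=64/49
  (7-57/7)²=64/49
  (1-57/7)²=2500/49
  (15-57/7)²=2304/49
  (15-57/7)²=2304/49
  (9-57/7)²=36/49
Σ(x-μ)² = 1224/7
σ² = (1224/7)/7 = 1224/49

σ = √(1224/49) ≈ 4.9980


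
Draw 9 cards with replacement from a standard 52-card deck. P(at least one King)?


P(not a King) = 48/52 = 12/13
P(none in 9 draws) = (12/13)^9 = 5159780352/10604499373
P(≥1 King) = 1 - 5159780352/10604499373 = 5444719021/10604499373

P = 5444719021/10604499373 ≈ 51.34%


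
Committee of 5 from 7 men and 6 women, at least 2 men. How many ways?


Count by #men:
  2M,3W: C(7,2)×C(6,3)=420
  3M,2W: C(7,3)×C(6,2)=525
  4M,1W: C(7,4)×C(6,1)=210
  5M,0W: C(7,5)×C(6,0)=21
Total = 1176

1176


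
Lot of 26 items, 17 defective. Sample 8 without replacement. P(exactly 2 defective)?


Hypergeometric: C(17,2)×C(9,6)/C(26,8)
= 136×84/1562275 = 11424/1562275

P(X=2) = 11424/1562275 ≈ 0.73%


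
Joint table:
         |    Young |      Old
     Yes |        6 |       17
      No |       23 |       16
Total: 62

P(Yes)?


P(Yes) = (6+17)/62 = 23/62

P(Yes) = 23/62 ≈ 37.10%


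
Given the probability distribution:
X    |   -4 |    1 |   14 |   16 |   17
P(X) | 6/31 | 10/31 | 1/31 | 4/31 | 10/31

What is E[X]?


E[X] = Σ x·P(X=x)
= (-4)×(6/31) + (1)×(10/31) + (14)×(1/31) + (16)×(4/31) + (17)×(10/31)
= 234/31

E[X] = 234/31


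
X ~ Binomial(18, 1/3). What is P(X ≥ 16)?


P(X ≥ 16) = Σ P(X=i) for i=16..18
P(X=16) = 68/43046721
P(X=17) = 4/43046721
P(X=18) = 1/387420489
Sum = 649/387420489

P(X ≥ 16) = 649/387420489 ≈ 0.00%


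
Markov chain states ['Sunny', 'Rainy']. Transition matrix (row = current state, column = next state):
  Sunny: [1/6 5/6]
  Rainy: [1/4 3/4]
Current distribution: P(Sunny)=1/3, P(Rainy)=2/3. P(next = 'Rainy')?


P(next=Rainy) = Σᵢ P(now=i)×P(i→Rainy)
= 1/3×5/6 + 2/3×3/4
= 5/18 + 1/2 = 7/9

P = 7/9 ≈ 0.7778


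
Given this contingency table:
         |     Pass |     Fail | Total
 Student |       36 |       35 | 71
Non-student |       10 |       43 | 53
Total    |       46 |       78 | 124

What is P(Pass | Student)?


P(Pass | Student) = 36/(36+35) = 36/71

P(Pass|Student) = 36/71 ≈ 50.70%


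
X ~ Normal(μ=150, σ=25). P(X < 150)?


z = (150-150)/25 = 0.0
P(Z < 0.0) = 0.5000

P(X < 150) ≈ 0.5000


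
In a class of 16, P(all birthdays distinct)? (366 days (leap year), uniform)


P(all different) = Π(366-i)/366 for i=0..15
= (366/366)×(365/366)×...×(351/366)
= 0.717059

P ≈ 0.7171 ≈ 71.71%


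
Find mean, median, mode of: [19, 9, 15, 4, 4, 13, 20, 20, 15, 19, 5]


Sorted: [4, 4, 5, 9, 13, 15, 15, 19, 19, 20, 20]
Mean = 143/11 = 13
Median = 15
Freq: {19: 2, 9: 1, 15: 2, 4: 2, 13: 1, 20: 2, 5: 1}
Mode: [4, 15, 19, 20]

Mean=13, Median=15, Mode=[4, 15, 19, 20]


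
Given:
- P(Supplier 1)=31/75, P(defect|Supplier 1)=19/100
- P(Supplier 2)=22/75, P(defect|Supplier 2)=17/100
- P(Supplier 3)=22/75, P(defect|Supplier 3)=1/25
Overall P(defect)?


P(B) = Σ P(B|Aᵢ)×P(Aᵢ)
  19/100×31/75 = 589/7500
  17/100×22/75 = 187/3750
  1/25×22/75 = 22/1875
Sum = 1051/7500

P(defect) = 1051/7500 ≈ 14.01%


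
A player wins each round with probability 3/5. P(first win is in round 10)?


Geometric: P(X=10) = (1-p)^(k-1)×p = (2/5)^9×3/5 = 1536/9765625

P(X=10) = 1536/9765625 ≈ 0.02%
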